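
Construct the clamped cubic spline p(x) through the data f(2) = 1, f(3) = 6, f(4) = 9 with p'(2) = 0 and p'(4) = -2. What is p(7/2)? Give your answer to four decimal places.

Write M_i for p''(x_i). With h_i = 1, 1 and divided differences Δ_i = 5, 3, the continuity of p' gives the tridiagonal system
  1·M_0 + 4·M_1 + 1·M_2 = 6(Δ_1 - Δ_0) = -12
Clamped end conditions give two more equations: 2h_0·M_0 + h_0·M_1 = 6(Δ_0 - p'(2)) = 30 and h_1·M_1 + 2h_1·M_2 = 6(p'(4) - Δ_1) = -30.
Hence M_0 = 17, M_1 = -4, M_2 = -13.
On [3, 4], p(x) = 6 + 13/2·(x - 3) - 2·(x - 3)² - 3/2·(x - 3)³.
With (x - 3) = 1/2: p(7/2) = 137/16.

8.5625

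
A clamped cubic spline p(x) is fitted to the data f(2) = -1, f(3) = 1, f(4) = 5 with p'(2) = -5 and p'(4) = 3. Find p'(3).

5

Write σ_i for p''(x_i). With h_i = 1, 1 and divided differences Δ_i = 2, 4, the continuity of p' gives the tridiagonal system
  1·σ_0 + 4·σ_1 + 1·σ_2 = 6(Δ_1 - Δ_0) = 12
Clamped end conditions give two more equations: 2h_0·σ_0 + h_0·σ_1 = 6(Δ_0 - p'(2)) = 42 and h_1·σ_1 + 2h_1·σ_2 = 6(p'(4) - Δ_1) = -6.
Solving: σ_0 = 22, σ_1 = -2, σ_2 = -2.
On [3, 4], p'(x) = b_1 + 2c_1·(x - 3) + 3d_1·(x - 3)² with b_1 = Δ_1 - h_1(2σ_1 + σ_2)/6 = 5, c_1 = σ_1/2 = -1, d_1 = (σ_2 - σ_1)/(6h_1) = 0. So p'(3) = 5.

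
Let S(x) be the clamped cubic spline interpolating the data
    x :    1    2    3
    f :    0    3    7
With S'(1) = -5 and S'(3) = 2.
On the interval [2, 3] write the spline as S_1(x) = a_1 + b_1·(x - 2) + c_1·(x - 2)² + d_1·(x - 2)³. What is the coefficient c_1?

With m_i denoting the second derivative at x_i, h_i = 1, 1, and Δ_i = (y_(i+1) − y_i)/h_i = 3, 4:
  1·m_0 + 4·m_1 + 1·m_2 = 6(Δ_1 - Δ_0) = 6
Clamped end conditions give two more equations: 2h_0·m_0 + h_0·m_1 = 6(Δ_0 - S'(1)) = 48 and h_1·m_1 + 2h_1·m_2 = 6(S'(3) - Δ_1) = -12.
Solving the tridiagonal system: m_0 = 26, m_1 = -4, m_2 = -4.
On [2, 3], with S_1(x) = a_1 + b_1·(x - 2) + c_1·(x - 2)² + d_1·(x - 2)³: c_1 = m_1/2 = -2, d_1 = (m_2 - m_1)/(6h_1) = 0, b_1 = Δ_1 - h_1(2m_1 + m_2)/6 = 6.

-2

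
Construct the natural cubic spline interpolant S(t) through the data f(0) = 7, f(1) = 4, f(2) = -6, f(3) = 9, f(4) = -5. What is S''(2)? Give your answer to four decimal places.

58.2857

With m_i denoting the second derivative at x_i, h_i = 1, 1, 1, 1, and Δ_i = (y_(i+1) − y_i)/h_i = -3, -10, 15, -14:
  1·m_0 + 4·m_1 + 1·m_2 = 6(Δ_1 - Δ_0) = -42
  1·m_1 + 4·m_2 + 1·m_3 = 6(Δ_2 - Δ_1) = 150
  1·m_2 + 4·m_3 + 1·m_4 = 6(Δ_3 - Δ_2) = -174
Natural end conditions: m_0 = m_4 = 0.
Forward elimination and back-substitution give m_0 = 0, m_1 = -351/14, m_2 = 408/7, m_3 = -813/14, m_4 = 0.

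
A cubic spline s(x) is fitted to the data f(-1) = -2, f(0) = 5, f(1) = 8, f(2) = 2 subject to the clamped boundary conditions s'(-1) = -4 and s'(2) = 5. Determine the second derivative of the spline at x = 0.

Write M_i for s''(x_i). With h_i = 1, 1, 1 and divided differences Δ_i = 7, 3, -6, the continuity of s' gives the tridiagonal system
  1·M_0 + 4·M_1 + 1·M_2 = 6(Δ_1 - Δ_0) = -24
  1·M_1 + 4·M_2 + 1·M_3 = 6(Δ_2 - Δ_1) = -54
Clamped end conditions give two more equations: 2h_0·M_0 + h_0·M_1 = 6(Δ_0 - s'(-1)) = 66 and h_2·M_2 + 2h_2·M_3 = 6(s'(2) - Δ_2) = 66.
Forward elimination and back-substitution give M_0 = 38, M_1 = -10, M_2 = -22, M_3 = 44.

-10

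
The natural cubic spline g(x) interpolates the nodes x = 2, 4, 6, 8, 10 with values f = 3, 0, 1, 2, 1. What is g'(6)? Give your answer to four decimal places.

0.8750

Write σ_i for g''(x_i). With h_i = 2, 2, 2, 2 and divided differences Δ_i = -3/2, 1/2, 1/2, -1/2, the continuity of g' gives the tridiagonal system
  2·σ_0 + 8·σ_1 + 2·σ_2 = 6(Δ_1 - Δ_0) = 12
  2·σ_1 + 8·σ_2 + 2·σ_3 = 6(Δ_2 - Δ_1) = 0
  2·σ_2 + 8·σ_3 + 2·σ_4 = 6(Δ_3 - Δ_2) = -6
Natural end conditions: σ_0 = σ_4 = 0.
Forward elimination and back-substitution give σ_0 = 0, σ_1 = 87/56, σ_2 = -3/14, σ_3 = -39/56, σ_4 = 0.
On [6, 8], g'(x) = b_2 + 2c_2·(x - 6) + 3d_2·(x - 6)² with b_2 = Δ_2 - h_2(2σ_2 + σ_3)/6 = 7/8, c_2 = σ_2/2 = -3/28, d_2 = (σ_3 - σ_2)/(6h_2) = -9/224. So g'(6) = 7/8.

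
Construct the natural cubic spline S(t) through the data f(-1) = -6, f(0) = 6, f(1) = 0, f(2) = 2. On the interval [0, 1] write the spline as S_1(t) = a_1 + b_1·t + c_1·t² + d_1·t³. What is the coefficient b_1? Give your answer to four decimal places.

Let m_i = S''(x_i). Step sizes h_i = 1, 1, 1; slopes of the chords Δ_i = (y_(i+1) - y_i)/h_i = 12, -6, 2.
  1·m_0 + 4·m_1 + 1·m_2 = 6(Δ_1 - Δ_0) = -108
  1·m_1 + 4·m_2 + 1·m_3 = 6(Δ_2 - Δ_1) = 48
Natural end conditions: m_0 = m_3 = 0.
Solving: m_0 = 0, m_1 = -32, m_2 = 20, m_3 = 0.
On [0, 1], with S_1(t) = a_1 + b_1·t + c_1·t² + d_1·t³: c_1 = m_1/2 = -16, d_1 = (m_2 - m_1)/(6h_1) = 26/3, b_1 = Δ_1 - h_1(2m_1 + m_2)/6 = 4/3.

1.3333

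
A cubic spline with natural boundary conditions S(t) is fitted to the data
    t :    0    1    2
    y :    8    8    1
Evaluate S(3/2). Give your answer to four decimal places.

With M_i denoting the second derivative at x_i, h_i = 1, 1, and Δ_i = (y_(i+1) − y_i)/h_i = 0, -7:
  1·M_0 + 4·M_1 + 1·M_2 = 6(Δ_1 - Δ_0) = -42
Natural end conditions: M_0 = M_2 = 0.
Hence M_0 = 0, M_1 = -21/2, M_2 = 0.
On [1, 2], S(t) = 8 - 7/2·(t - 1) - 21/4·(t - 1)² + 7/4·(t - 1)³.
With (t - 1) = 1/2: S(3/2) = 165/32.

5.1563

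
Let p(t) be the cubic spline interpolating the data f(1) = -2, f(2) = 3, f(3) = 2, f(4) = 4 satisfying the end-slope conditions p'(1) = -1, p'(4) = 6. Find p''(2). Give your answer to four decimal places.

-17.3333

Let σ_i = p''(x_i). Step sizes h_i = 1, 1, 1; slopes of the chords Δ_i = (y_(i+1) - y_i)/h_i = 5, -1, 2.
  1·σ_0 + 4·σ_1 + 1·σ_2 = 6(Δ_1 - Δ_0) = -36
  1·σ_1 + 4·σ_2 + 1·σ_3 = 6(Δ_2 - Δ_1) = 18
Clamped end conditions give two more equations: 2h_0·σ_0 + h_0·σ_1 = 6(Δ_0 - p'(1)) = 36 and h_2·σ_2 + 2h_2·σ_3 = 6(p'(4) - Δ_2) = 24.
Solving the tridiagonal system: σ_0 = 80/3, σ_1 = -52/3, σ_2 = 20/3, σ_3 = 26/3.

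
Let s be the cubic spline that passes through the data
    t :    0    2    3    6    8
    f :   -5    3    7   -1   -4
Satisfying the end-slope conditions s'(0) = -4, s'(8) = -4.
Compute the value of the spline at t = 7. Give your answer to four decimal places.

-2.0092

Write M_i for s''(x_i). With h_i = 2, 1, 3, 2 and divided differences Δ_i = 4, 4, -8/3, -3/2, the continuity of s' gives the tridiagonal system
  2·M_0 + 6·M_1 + 1·M_2 = 6(Δ_1 - Δ_0) = 0
  1·M_1 + 8·M_2 + 3·M_3 = 6(Δ_2 - Δ_1) = -40
  3·M_2 + 10·M_3 + 2·M_4 = 6(Δ_3 - Δ_2) = 7
Clamped end conditions give two more equations: 2h_0·M_0 + h_0·M_1 = 6(Δ_0 - s'(0)) = 48 and h_3·M_3 + 2h_3·M_4 = 6(s'(8) - Δ_3) = -15.
Forward elimination and back-substitution give M_0 = 5635/408, M_1 = -739/204, M_2 = -1201/204, M_3 = 243/68, M_4 = -753/136.
On [6, 8], s(t) = -1 - 277/136·(t - 6) + 243/136·(t - 6)² - 413/544·(t - 6)³.
With (t - 6) = 1: s(7) = -1093/544.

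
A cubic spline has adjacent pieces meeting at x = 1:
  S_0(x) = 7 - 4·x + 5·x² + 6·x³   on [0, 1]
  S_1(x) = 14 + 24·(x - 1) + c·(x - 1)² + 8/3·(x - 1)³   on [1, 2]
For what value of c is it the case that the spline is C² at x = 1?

S_0''(x) = 10 + 36·x, so S_0''(1) = 46. On the right, S_1''(1) = 2c, so c = 23.

23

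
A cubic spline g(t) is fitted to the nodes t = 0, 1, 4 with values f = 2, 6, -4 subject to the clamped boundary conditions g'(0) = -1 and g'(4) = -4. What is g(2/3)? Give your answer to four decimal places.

Put M_i = g'' at the i-th knot. Here h = (1, 3) and Δ = (4, -10/3), so the interior equations h_(i-1)·M_(i-1) + 2(h_(i-1)+h_i)·M_i + h_i·M_(i+1) = 6(Δ_i − Δ_(i-1)) read
  1·M_0 + 8·M_1 + 3·M_2 = 6(Δ_1 - Δ_0) = -44
Clamped end conditions give two more equations: 2h_0·M_0 + h_0·M_1 = 6(Δ_0 - g'(0)) = 30 and h_1·M_1 + 2h_1·M_2 = 6(g'(4) - Δ_1) = -4.
Solving: M_0 = 79/4, M_1 = -19/2, M_2 = 49/12.
On [0, 1], g(t) = 2 - 1·t + 79/8·t² - 39/8·t³.
With t = 2/3: g(2/3) = 77/18.

4.2778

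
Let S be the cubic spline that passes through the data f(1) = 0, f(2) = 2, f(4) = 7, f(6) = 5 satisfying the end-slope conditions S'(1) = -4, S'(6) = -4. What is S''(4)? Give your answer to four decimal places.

Let M_i = S''(x_i). Step sizes h_i = 1, 2, 2; slopes of the chords Δ_i = (y_(i+1) - y_i)/h_i = 2, 5/2, -1.
  1·M_0 + 6·M_1 + 2·M_2 = 6(Δ_1 - Δ_0) = 3
  2·M_1 + 8·M_2 + 2·M_3 = 6(Δ_2 - Δ_1) = -21
Clamped end conditions give two more equations: 2h_0·M_0 + h_0·M_1 = 6(Δ_0 - S'(1)) = 36 and h_2·M_2 + 2h_2·M_3 = 6(S'(6) - Δ_2) = -18.
Solving: M_0 = 441/23, M_1 = -54/23, M_2 = -24/23, M_3 = -183/46.

-1.0435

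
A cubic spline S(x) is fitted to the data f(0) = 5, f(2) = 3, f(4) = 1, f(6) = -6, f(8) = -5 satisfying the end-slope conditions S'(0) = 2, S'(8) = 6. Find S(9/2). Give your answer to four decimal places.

With m_i denoting the second derivative at x_i, h_i = 2, 2, 2, 2, and Δ_i = (y_(i+1) − y_i)/h_i = -1, -1, -7/2, 1/2:
  2·m_0 + 8·m_1 + 2·m_2 = 6(Δ_1 - Δ_0) = 0
  2·m_1 + 8·m_2 + 2·m_3 = 6(Δ_2 - Δ_1) = -15
  2·m_2 + 8·m_3 + 2·m_4 = 6(Δ_3 - Δ_2) = 24
Clamped end conditions give two more equations: 2h_0·m_0 + h_0·m_1 = 6(Δ_0 - S'(0)) = -18 and h_3·m_3 + 2h_3·m_4 = 6(S'(8) - Δ_3) = 33.
Solving the tridiagonal system: m_0 = -311/56, m_1 = 59/28, m_2 = -23/8, m_3 = 53/28, m_4 = 409/56.
On [4, 6], S(x) = 1 - 31/14·(x - 4) - 23/16·(x - 4)² + 89/224·(x - 4)³.
With (x - 4) = 1/2: S(9/2) = -747/1792.

-0.4169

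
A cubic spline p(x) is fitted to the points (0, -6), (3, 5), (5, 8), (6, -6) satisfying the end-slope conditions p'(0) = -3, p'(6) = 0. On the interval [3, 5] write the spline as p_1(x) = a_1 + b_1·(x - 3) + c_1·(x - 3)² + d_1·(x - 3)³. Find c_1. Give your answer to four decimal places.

Let M_i = p''(x_i). Step sizes h_i = 3, 2, 1; slopes of the chords Δ_i = (y_(i+1) - y_i)/h_i = 11/3, 3/2, -14.
  3·M_0 + 10·M_1 + 2·M_2 = 6(Δ_1 - Δ_0) = -13
  2·M_1 + 6·M_2 + 1·M_3 = 6(Δ_2 - Δ_1) = -93
Clamped end conditions give two more equations: 2h_0·M_0 + h_0·M_1 = 6(Δ_0 - p'(0)) = 40 and h_2·M_2 + 2h_2·M_3 = 6(p'(6) - Δ_2) = 84.
Hence M_0 = 107/19, M_1 = 118/57, M_2 = -1442/57, M_3 = 3115/57.
On [3, 5], with p_1(x) = a_1 + b_1·(x - 3) + c_1·(x - 3)² + d_1·(x - 3)³: c_1 = M_1/2 = 59/57, d_1 = (M_2 - M_1)/(6h_1) = -130/57, b_1 = Δ_1 - h_1(2M_1 + M_2)/6 = 325/38.

1.0351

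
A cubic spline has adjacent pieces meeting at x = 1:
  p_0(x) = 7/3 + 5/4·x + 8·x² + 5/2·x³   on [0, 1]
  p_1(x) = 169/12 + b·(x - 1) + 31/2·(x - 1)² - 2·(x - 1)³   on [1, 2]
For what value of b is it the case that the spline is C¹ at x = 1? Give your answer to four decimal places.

p_0'(x) = 5/4 + 16·x + 15/2·x², so p_0'(1) = 99/4. On the right, p_1'(1) = b, so b = 99/4.

24.7500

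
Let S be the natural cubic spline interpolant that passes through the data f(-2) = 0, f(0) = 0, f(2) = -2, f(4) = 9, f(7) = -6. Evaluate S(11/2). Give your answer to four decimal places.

Put σ_i = S'' at the i-th knot. Here h = (2, 2, 2, 3) and Δ = (0, -1, 11/2, -5), so the interior equations h_(i-1)·σ_(i-1) + 2(h_(i-1)+h_i)·σ_i + h_i·σ_(i+1) = 6(Δ_i − Δ_(i-1)) read
  2·σ_0 + 8·σ_1 + 2·σ_2 = 6(Δ_1 - Δ_0) = -6
  2·σ_1 + 8·σ_2 + 2·σ_3 = 6(Δ_2 - Δ_1) = 39
  2·σ_2 + 10·σ_3 + 3·σ_4 = 6(Δ_3 - Δ_2) = -63
Natural end conditions: σ_0 = σ_4 = 0.
Solving: σ_0 = 0, σ_1 = -186/71, σ_2 = 531/71, σ_3 = -1107/142, σ_4 = 0.
On [4, 7], S(x) = 9 + 397/142·(x - 4) - 1107/284·(x - 4)² + 123/284·(x - 4)³.
With (x - 4) = 3/2: S(11/2) = 13371/2272.

5.8851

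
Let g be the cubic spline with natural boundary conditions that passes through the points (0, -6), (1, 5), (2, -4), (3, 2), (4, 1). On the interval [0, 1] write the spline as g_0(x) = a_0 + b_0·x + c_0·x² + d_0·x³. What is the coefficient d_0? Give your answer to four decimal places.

Put M_i = g'' at the i-th knot. Here h = (1, 1, 1, 1) and Δ = (11, -9, 6, -1), so the interior equations h_(i-1)·M_(i-1) + 2(h_(i-1)+h_i)·M_i + h_i·M_(i+1) = 6(Δ_i − Δ_(i-1)) read
  1·M_0 + 4·M_1 + 1·M_2 = 6(Δ_1 - Δ_0) = -120
  1·M_1 + 4·M_2 + 1·M_3 = 6(Δ_2 - Δ_1) = 90
  1·M_2 + 4·M_3 + 1·M_4 = 6(Δ_3 - Δ_2) = -42
Natural end conditions: M_0 = M_4 = 0.
Hence M_0 = 0, M_1 = -1101/28, M_2 = 261/7, M_3 = -555/28, M_4 = 0.
On [0, 1], with g_0(x) = a_0 + b_0·x + c_0·x² + d_0·x³: c_0 = M_0/2 = 0, d_0 = (M_1 - M_0)/(6h_0) = -367/56, b_0 = Δ_0 - h_0(2M_0 + M_1)/6 = 983/56.

-6.5536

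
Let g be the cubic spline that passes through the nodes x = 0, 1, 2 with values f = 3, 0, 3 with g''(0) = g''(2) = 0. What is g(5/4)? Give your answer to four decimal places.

Write M_i for g''(x_i). With h_i = 1, 1 and divided differences Δ_i = -3, 3, the continuity of g' gives the tridiagonal system
  1·M_0 + 4·M_1 + 1·M_2 = 6(Δ_1 - Δ_0) = 36
Natural end conditions: M_0 = M_2 = 0.
Solving: M_0 = 0, M_1 = 9, M_2 = 0.
On [1, 2], g(x) = 0 + 0·(x - 1) + 9/2·(x - 1)² - 3/2·(x - 1)³.
With (x - 1) = 1/4: g(5/4) = 33/128.

0.2578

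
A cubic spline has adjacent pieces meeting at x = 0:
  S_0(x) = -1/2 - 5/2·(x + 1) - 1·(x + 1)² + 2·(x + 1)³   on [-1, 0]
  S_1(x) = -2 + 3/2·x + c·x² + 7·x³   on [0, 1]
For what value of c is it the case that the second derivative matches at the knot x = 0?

S_0''(x) = -2 + 12·(x + 1), so S_0''(0) = 10. On the right, S_1''(0) = 2c, so c = 5.

5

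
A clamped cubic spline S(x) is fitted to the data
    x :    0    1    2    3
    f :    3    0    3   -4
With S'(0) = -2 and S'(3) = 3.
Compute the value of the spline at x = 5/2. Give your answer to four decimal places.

Write σ_i for S''(x_i). With h_i = 1, 1, 1 and divided differences Δ_i = -3, 3, -7, the continuity of S' gives the tridiagonal system
  1·σ_0 + 4·σ_1 + 1·σ_2 = 6(Δ_1 - Δ_0) = 36
  1·σ_1 + 4·σ_2 + 1·σ_3 = 6(Δ_2 - Δ_1) = -60
Clamped end conditions give two more equations: 2h_0·σ_0 + h_0·σ_1 = 6(Δ_0 - S'(0)) = -6 and h_2·σ_2 + 2h_2·σ_3 = 6(S'(3) - Δ_2) = 60.
Solving the tridiagonal system: σ_0 = -196/15, σ_1 = 302/15, σ_2 = -472/15, σ_3 = 686/15.
On [2, 3], S(x) = 3 - 62/15·(x - 2) - 236/15·(x - 2)² + 193/15·(x - 2)³.
With (x - 2) = 1/2: S(5/2) = -167/120.

-1.3917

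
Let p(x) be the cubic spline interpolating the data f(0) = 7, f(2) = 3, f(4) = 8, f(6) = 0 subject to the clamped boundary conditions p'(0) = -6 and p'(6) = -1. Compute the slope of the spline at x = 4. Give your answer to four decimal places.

-1.4333

Put M_i = p'' at the i-th knot. Here h = (2, 2, 2) and Δ = (-2, 5/2, -4), so the interior equations h_(i-1)·M_(i-1) + 2(h_(i-1)+h_i)·M_i + h_i·M_(i+1) = 6(Δ_i − Δ_(i-1)) read
  2·M_0 + 8·M_1 + 2·M_2 = 6(Δ_1 - Δ_0) = 27
  2·M_1 + 8·M_2 + 2·M_3 = 6(Δ_2 - Δ_1) = -39
Clamped end conditions give two more equations: 2h_0·M_0 + h_0·M_1 = 6(Δ_0 - p'(0)) = 24 and h_2·M_2 + 2h_2·M_3 = 6(p'(6) - Δ_2) = 18.
Forward elimination and back-substitution give M_0 = 113/30, M_1 = 67/15, M_2 = -122/15, M_3 = 257/30.
On [4, 6], p'(x) = b_2 + 2c_2·(x - 4) + 3d_2·(x - 4)² with b_2 = Δ_2 - h_2(2M_2 + M_3)/6 = -43/30, c_2 = M_2/2 = -61/15, d_2 = (M_3 - M_2)/(6h_2) = 167/120. So p'(4) = -43/30.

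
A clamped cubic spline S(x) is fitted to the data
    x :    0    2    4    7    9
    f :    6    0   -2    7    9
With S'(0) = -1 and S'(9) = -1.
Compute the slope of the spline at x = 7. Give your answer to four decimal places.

Let m_i = S''(x_i). Step sizes h_i = 2, 2, 3, 2; slopes of the chords Δ_i = (y_(i+1) - y_i)/h_i = -3, -1, 3, 1.
  2·m_0 + 8·m_1 + 2·m_2 = 6(Δ_1 - Δ_0) = 12
  2·m_1 + 10·m_2 + 3·m_3 = 6(Δ_2 - Δ_1) = 24
  3·m_2 + 10·m_3 + 2·m_4 = 6(Δ_3 - Δ_2) = -12
Clamped end conditions give two more equations: 2h_0·m_0 + h_0·m_1 = 6(Δ_0 - S'(0)) = -12 and h_3·m_3 + 2h_3·m_4 = 6(S'(9) - Δ_3) = -12.
Forward elimination and back-substitution give m_0 = -232/59, m_1 = 110/59, m_2 = 146/59, m_3 = -88/59, m_4 = -133/59.
On [7, 9], S'(x) = b_3 + 2c_3·(x - 7) + 3d_3·(x - 7)² with b_3 = Δ_3 - h_3(2m_3 + m_4)/6 = 162/59, c_3 = m_3/2 = -44/59, d_3 = (m_4 - m_3)/(6h_3) = -15/236. So S'(7) = 162/59.

2.7458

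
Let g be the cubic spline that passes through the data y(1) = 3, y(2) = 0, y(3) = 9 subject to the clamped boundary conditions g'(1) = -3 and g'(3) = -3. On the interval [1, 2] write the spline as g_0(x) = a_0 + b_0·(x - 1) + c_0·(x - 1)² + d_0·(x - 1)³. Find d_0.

Put M_i = g'' at the i-th knot. Here h = (1, 1) and Δ = (-3, 9), so the interior equations h_(i-1)·M_(i-1) + 2(h_(i-1)+h_i)·M_i + h_i·M_(i+1) = 6(Δ_i − Δ_(i-1)) read
  1·M_0 + 4·M_1 + 1·M_2 = 6(Δ_1 - Δ_0) = 72
Clamped end conditions give two more equations: 2h_0·M_0 + h_0·M_1 = 6(Δ_0 - g'(1)) = 0 and h_1·M_1 + 2h_1·M_2 = 6(g'(3) - Δ_1) = -72.
Solving the tridiagonal system: M_0 = -18, M_1 = 36, M_2 = -54.
On [1, 2], with g_0(x) = a_0 + b_0·(x - 1) + c_0·(x - 1)² + d_0·(x - 1)³: c_0 = M_0/2 = -9, d_0 = (M_1 - M_0)/(6h_0) = 9, b_0 = Δ_0 - h_0(2M_0 + M_1)/6 = -3.

9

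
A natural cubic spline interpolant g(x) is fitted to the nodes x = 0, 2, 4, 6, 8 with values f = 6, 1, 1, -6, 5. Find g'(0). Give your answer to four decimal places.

-3.5804

Let M_i = g''(x_i). Step sizes h_i = 2, 2, 2, 2; slopes of the chords Δ_i = (y_(i+1) - y_i)/h_i = -5/2, 0, -7/2, 11/2.
  2·M_0 + 8·M_1 + 2·M_2 = 6(Δ_1 - Δ_0) = 15
  2·M_1 + 8·M_2 + 2·M_3 = 6(Δ_2 - Δ_1) = -21
  2·M_2 + 8·M_3 + 2·M_4 = 6(Δ_3 - Δ_2) = 54
Natural end conditions: M_0 = M_4 = 0.
Forward elimination and back-substitution give M_0 = 0, M_1 = 363/112, M_2 = -153/28, M_3 = 909/112, M_4 = 0.
On [0, 2], g'(x) = b_0 + 2c_0·x + 3d_0·x² with b_0 = Δ_0 - h_0(2M_0 + M_1)/6 = -401/112, c_0 = M_0/2 = 0, d_0 = (M_1 - M_0)/(6h_0) = 121/448. So g'(0) = -401/112.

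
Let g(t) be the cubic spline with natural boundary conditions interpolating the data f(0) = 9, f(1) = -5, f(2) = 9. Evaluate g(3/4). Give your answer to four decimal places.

-3.7969

With σ_i denoting the second derivative at x_i, h_i = 1, 1, and Δ_i = (y_(i+1) − y_i)/h_i = -14, 14:
  1·σ_0 + 4·σ_1 + 1·σ_2 = 6(Δ_1 - Δ_0) = 168
Natural end conditions: σ_0 = σ_2 = 0.
Hence σ_0 = 0, σ_1 = 42, σ_2 = 0.
On [0, 1], g(t) = 9 - 21·t + 0·t² + 7·t³.
With t = 3/4: g(3/4) = -243/64.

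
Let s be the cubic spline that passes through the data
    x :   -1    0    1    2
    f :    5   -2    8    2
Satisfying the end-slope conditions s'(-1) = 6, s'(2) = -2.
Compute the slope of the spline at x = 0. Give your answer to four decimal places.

-0.1333

With M_i denoting the second derivative at x_i, h_i = 1, 1, 1, and Δ_i = (y_(i+1) − y_i)/h_i = -7, 10, -6:
  1·M_0 + 4·M_1 + 1·M_2 = 6(Δ_1 - Δ_0) = 102
  1·M_1 + 4·M_2 + 1·M_3 = 6(Δ_2 - Δ_1) = -96
Clamped end conditions give two more equations: 2h_0·M_0 + h_0·M_1 = 6(Δ_0 - s'(-1)) = -78 and h_2·M_2 + 2h_2·M_3 = 6(s'(2) - Δ_2) = 24.
Solving: M_0 = -986/15, M_1 = 802/15, M_2 = -692/15, M_3 = 526/15.
On [0, 1], s'(x) = b_1 + 2c_1·x + 3d_1·x² with b_1 = Δ_1 - h_1(2M_1 + M_2)/6 = -2/15, c_1 = M_1/2 = 401/15, d_1 = (M_2 - M_1)/(6h_1) = -83/5. So s'(0) = -2/15.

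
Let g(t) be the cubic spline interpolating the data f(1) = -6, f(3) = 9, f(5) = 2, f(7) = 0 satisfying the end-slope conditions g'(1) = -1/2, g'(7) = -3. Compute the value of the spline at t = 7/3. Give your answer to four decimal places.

Let M_i = g''(x_i). Step sizes h_i = 2, 2, 2; slopes of the chords Δ_i = (y_(i+1) - y_i)/h_i = 15/2, -7/2, -1.
  2·M_0 + 8·M_1 + 2·M_2 = 6(Δ_1 - Δ_0) = -66
  2·M_1 + 8·M_2 + 2·M_3 = 6(Δ_2 - Δ_1) = 15
Clamped end conditions give two more equations: 2h_0·M_0 + h_0·M_1 = 6(Δ_0 - g'(1)) = 48 and h_2·M_2 + 2h_2·M_3 = 6(g'(7) - Δ_2) = -12.
Forward elimination and back-substitution give M_0 = 292/15, M_1 = -224/15, M_2 = 109/15, M_3 = -199/30.
On [1, 3], g(t) = -6 - 1/2·(t - 1) + 146/15·(t - 1)² - 43/15·(t - 1)³.
With (t - 1) = 4/3: g(7/3) = 1556/405.

3.8420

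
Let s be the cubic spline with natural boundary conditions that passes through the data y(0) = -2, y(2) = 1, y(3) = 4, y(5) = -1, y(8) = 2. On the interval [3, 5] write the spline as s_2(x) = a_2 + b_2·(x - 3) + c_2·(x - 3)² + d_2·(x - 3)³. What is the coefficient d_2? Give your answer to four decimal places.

With m_i denoting the second derivative at x_i, h_i = 2, 1, 2, 3, and Δ_i = (y_(i+1) − y_i)/h_i = 3/2, 3, -5/2, 1:
  2·m_0 + 6·m_1 + 1·m_2 = 6(Δ_1 - Δ_0) = 9
  1·m_1 + 6·m_2 + 2·m_3 = 6(Δ_2 - Δ_1) = -33
  2·m_2 + 10·m_3 + 3·m_4 = 6(Δ_3 - Δ_2) = 21
Natural end conditions: m_0 = m_4 = 0.
Solving: m_0 = 0, m_1 = 438/163, m_2 = -1161/163, m_3 = 1149/326, m_4 = 0.
On [3, 5], with s_2(x) = a_2 + b_2·(x - 3) + c_2·(x - 3)² + d_2·(x - 3)³: c_2 = m_2/2 = -1161/326, d_2 = (m_3 - m_2)/(6h_2) = 1157/1304, b_2 = Δ_2 - h_2(2m_2 + m_3)/6 = 175/163.

0.8873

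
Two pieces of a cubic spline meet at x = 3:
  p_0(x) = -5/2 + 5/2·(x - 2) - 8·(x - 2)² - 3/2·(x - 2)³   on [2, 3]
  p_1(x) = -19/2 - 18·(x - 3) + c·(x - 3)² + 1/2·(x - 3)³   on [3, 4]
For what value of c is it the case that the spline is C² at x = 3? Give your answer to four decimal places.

p_0''(x) = -16 - 9·(x - 2), so p_0''(3) = -25. On the right, p_1''(3) = 2c, so c = -25/2.

-12.5000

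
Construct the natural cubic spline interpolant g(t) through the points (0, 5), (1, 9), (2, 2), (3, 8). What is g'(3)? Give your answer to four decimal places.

Let m_i = g''(x_i). Step sizes h_i = 1, 1, 1; slopes of the chords Δ_i = (y_(i+1) - y_i)/h_i = 4, -7, 6.
  1·m_0 + 4·m_1 + 1·m_2 = 6(Δ_1 - Δ_0) = -66
  1·m_1 + 4·m_2 + 1·m_3 = 6(Δ_2 - Δ_1) = 78
Natural end conditions: m_0 = m_3 = 0.
Hence m_0 = 0, m_1 = -114/5, m_2 = 126/5, m_3 = 0.
On [2, 3], g'(t) = b_2 + 2c_2·(t - 2) + 3d_2·(t - 2)² with b_2 = Δ_2 - h_2(2m_2 + m_3)/6 = -12/5, c_2 = m_2/2 = 63/5, d_2 = (m_3 - m_2)/(6h_2) = -21/5. So g'(3) = 51/5.

10.2000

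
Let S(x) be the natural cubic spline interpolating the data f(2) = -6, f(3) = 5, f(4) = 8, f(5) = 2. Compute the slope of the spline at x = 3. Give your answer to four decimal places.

7.9333

Write σ_i for S''(x_i). With h_i = 1, 1, 1 and divided differences Δ_i = 11, 3, -6, the continuity of S' gives the tridiagonal system
  1·σ_0 + 4·σ_1 + 1·σ_2 = 6(Δ_1 - Δ_0) = -48
  1·σ_1 + 4·σ_2 + 1·σ_3 = 6(Δ_2 - Δ_1) = -54
Natural end conditions: σ_0 = σ_3 = 0.
Hence σ_0 = 0, σ_1 = -46/5, σ_2 = -56/5, σ_3 = 0.
On [3, 4], S'(x) = b_1 + 2c_1·(x - 3) + 3d_1·(x - 3)² with b_1 = Δ_1 - h_1(2σ_1 + σ_2)/6 = 119/15, c_1 = σ_1/2 = -23/5, d_1 = (σ_2 - σ_1)/(6h_1) = -1/3. So S'(3) = 119/15.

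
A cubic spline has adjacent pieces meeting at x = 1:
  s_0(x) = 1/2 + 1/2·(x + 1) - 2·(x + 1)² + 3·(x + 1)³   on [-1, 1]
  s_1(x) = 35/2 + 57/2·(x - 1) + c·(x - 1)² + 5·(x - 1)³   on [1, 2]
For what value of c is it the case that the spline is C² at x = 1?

16

s_0''(x) = -4 + 18·(x + 1), so s_0''(1) = 32. On the right, s_1''(1) = 2c, so c = 16.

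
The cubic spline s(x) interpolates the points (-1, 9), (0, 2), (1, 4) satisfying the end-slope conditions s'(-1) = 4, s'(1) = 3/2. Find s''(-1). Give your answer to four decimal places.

-47.7500

Let M_i = s''(x_i). Step sizes h_i = 1, 1; slopes of the chords Δ_i = (y_(i+1) - y_i)/h_i = -7, 2.
  1·M_0 + 4·M_1 + 1·M_2 = 6(Δ_1 - Δ_0) = 54
Clamped end conditions give two more equations: 2h_0·M_0 + h_0·M_1 = 6(Δ_0 - s'(-1)) = -66 and h_1·M_1 + 2h_1·M_2 = 6(s'(1) - Δ_1) = -3.
Hence M_0 = -191/4, M_1 = 59/2, M_2 = -65/4.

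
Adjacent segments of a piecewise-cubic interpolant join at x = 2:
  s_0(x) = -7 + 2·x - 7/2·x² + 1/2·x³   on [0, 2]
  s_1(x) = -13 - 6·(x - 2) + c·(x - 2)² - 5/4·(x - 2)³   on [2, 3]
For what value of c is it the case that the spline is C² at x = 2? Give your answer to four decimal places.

s_0''(x) = -7 + 3·x, so s_0''(2) = -1. On the right, s_1''(2) = 2c, so c = -1/2.

-0.5000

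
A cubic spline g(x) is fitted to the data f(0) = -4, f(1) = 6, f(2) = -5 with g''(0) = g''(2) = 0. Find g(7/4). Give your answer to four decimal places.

-1.0195

Let M_i = g''(x_i). Step sizes h_i = 1, 1; slopes of the chords Δ_i = (y_(i+1) - y_i)/h_i = 10, -11.
  1·M_0 + 4·M_1 + 1·M_2 = 6(Δ_1 - Δ_0) = -126
Natural end conditions: M_0 = M_2 = 0.
Solving: M_0 = 0, M_1 = -63/2, M_2 = 0.
On [1, 2], g(x) = 6 - 1/2·(x - 1) - 63/4·(x - 1)² + 21/4·(x - 1)³.
With (x - 1) = 3/4: g(7/4) = -261/256.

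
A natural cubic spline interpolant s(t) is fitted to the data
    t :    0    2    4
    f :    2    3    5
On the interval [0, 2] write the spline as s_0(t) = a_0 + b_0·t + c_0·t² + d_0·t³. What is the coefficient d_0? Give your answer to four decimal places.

With σ_i denoting the second derivative at x_i, h_i = 2, 2, and Δ_i = (y_(i+1) − y_i)/h_i = 1/2, 1:
  2·σ_0 + 8·σ_1 + 2·σ_2 = 6(Δ_1 - Δ_0) = 3
Natural end conditions: σ_0 = σ_2 = 0.
Solving: σ_0 = 0, σ_1 = 3/8, σ_2 = 0.
On [0, 2], with s_0(t) = a_0 + b_0·t + c_0·t² + d_0·t³: c_0 = σ_0/2 = 0, d_0 = (σ_1 - σ_0)/(6h_0) = 1/32, b_0 = Δ_0 - h_0(2σ_0 + σ_1)/6 = 3/8.

0.0313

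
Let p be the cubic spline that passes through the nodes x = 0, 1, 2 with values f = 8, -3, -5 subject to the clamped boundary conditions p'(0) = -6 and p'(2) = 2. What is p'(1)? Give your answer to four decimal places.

-8.7500

Put M_i = p'' at the i-th knot. Here h = (1, 1) and Δ = (-11, -2), so the interior equations h_(i-1)·M_(i-1) + 2(h_(i-1)+h_i)·M_i + h_i·M_(i+1) = 6(Δ_i − Δ_(i-1)) read
  1·M_0 + 4·M_1 + 1·M_2 = 6(Δ_1 - Δ_0) = 54
Clamped end conditions give two more equations: 2h_0·M_0 + h_0·M_1 = 6(Δ_0 - p'(0)) = -30 and h_1·M_1 + 2h_1·M_2 = 6(p'(2) - Δ_1) = 24.
Solving the tridiagonal system: M_0 = -49/2, M_1 = 19, M_2 = 5/2.
On [1, 2], p'(x) = b_1 + 2c_1·(x - 1) + 3d_1·(x - 1)² with b_1 = Δ_1 - h_1(2M_1 + M_2)/6 = -35/4, c_1 = M_1/2 = 19/2, d_1 = (M_2 - M_1)/(6h_1) = -11/4. So p'(1) = -35/4.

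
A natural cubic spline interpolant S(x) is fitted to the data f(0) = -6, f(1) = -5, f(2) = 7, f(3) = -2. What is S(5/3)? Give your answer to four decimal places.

4.0617

Let σ_i = S''(x_i). Step sizes h_i = 1, 1, 1; slopes of the chords Δ_i = (y_(i+1) - y_i)/h_i = 1, 12, -9.
  1·σ_0 + 4·σ_1 + 1·σ_2 = 6(Δ_1 - Δ_0) = 66
  1·σ_1 + 4·σ_2 + 1·σ_3 = 6(Δ_2 - Δ_1) = -126
Natural end conditions: σ_0 = σ_3 = 0.
Solving the tridiagonal system: σ_0 = 0, σ_1 = 26, σ_2 = -38, σ_3 = 0.
On [1, 2], S(x) = -5 + 29/3·(x - 1) + 13·(x - 1)² - 32/3·(x - 1)³.
With (x - 1) = 2/3: S(5/3) = 329/81.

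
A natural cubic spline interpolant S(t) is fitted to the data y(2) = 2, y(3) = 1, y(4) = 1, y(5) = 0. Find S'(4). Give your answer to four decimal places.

-0.3333

Let m_i = S''(x_i). Step sizes h_i = 1, 1, 1; slopes of the chords Δ_i = (y_(i+1) - y_i)/h_i = -1, 0, -1.
  1·m_0 + 4·m_1 + 1·m_2 = 6(Δ_1 - Δ_0) = 6
  1·m_1 + 4·m_2 + 1·m_3 = 6(Δ_2 - Δ_1) = -6
Natural end conditions: m_0 = m_3 = 0.
Forward elimination and back-substitution give m_0 = 0, m_1 = 2, m_2 = -2, m_3 = 0.
On [4, 5], S'(t) = b_2 + 2c_2·(t - 4) + 3d_2·(t - 4)² with b_2 = Δ_2 - h_2(2m_2 + m_3)/6 = -1/3, c_2 = m_2/2 = -1, d_2 = (m_3 - m_2)/(6h_2) = 1/3. So S'(4) = -1/3.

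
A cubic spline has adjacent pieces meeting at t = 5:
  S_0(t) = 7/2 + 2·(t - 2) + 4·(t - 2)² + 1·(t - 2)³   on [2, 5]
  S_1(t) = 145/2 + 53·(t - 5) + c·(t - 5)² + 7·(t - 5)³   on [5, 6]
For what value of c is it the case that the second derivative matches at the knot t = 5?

S_0''(t) = 8 + 6·(t - 2), so S_0''(5) = 26. On the right, S_1''(5) = 2c, so c = 13.

13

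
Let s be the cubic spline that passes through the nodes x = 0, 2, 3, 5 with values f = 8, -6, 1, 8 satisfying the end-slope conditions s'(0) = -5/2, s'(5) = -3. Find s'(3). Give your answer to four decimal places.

8.9375

Write m_i for s''(x_i). With h_i = 2, 1, 2 and divided differences Δ_i = -7, 7, 7/2, the continuity of s' gives the tridiagonal system
  2·m_0 + 6·m_1 + 1·m_2 = 6(Δ_1 - Δ_0) = 84
  1·m_1 + 6·m_2 + 2·m_3 = 6(Δ_2 - Δ_1) = -21
Clamped end conditions give two more equations: 2h_0·m_0 + h_0·m_1 = 6(Δ_0 - s'(0)) = -27 and h_2·m_2 + 2h_2·m_3 = 6(s'(5) - Δ_2) = -39.
Solving the tridiagonal system: m_0 = -271/16, m_1 = 163/8, m_2 = -35/8, m_3 = -121/16.
On [3, 5], s'(x) = b_2 + 2c_2·(x - 3) + 3d_2·(x - 3)² with b_2 = Δ_2 - h_2(2m_2 + m_3)/6 = 143/16, c_2 = m_2/2 = -35/16, d_2 = (m_3 - m_2)/(6h_2) = -17/64. So s'(3) = 143/16.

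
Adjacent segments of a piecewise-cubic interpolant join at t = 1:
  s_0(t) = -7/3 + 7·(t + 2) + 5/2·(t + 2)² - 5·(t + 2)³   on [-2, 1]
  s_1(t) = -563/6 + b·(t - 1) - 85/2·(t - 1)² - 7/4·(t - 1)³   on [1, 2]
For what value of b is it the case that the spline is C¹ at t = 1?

-113

s_0'(t) = 7 + 5·(t + 2) - 15·(t + 2)², so s_0'(1) = -113. On the right, s_1'(1) = b, so b = -113.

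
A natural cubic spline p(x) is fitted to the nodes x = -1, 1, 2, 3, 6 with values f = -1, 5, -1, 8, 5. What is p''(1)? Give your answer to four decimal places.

-13.7865

With m_i denoting the second derivative at x_i, h_i = 2, 1, 1, 3, and Δ_i = (y_(i+1) − y_i)/h_i = 3, -6, 9, -1:
  2·m_0 + 6·m_1 + 1·m_2 = 6(Δ_1 - Δ_0) = -54
  1·m_1 + 4·m_2 + 1·m_3 = 6(Δ_2 - Δ_1) = 90
  1·m_2 + 8·m_3 + 3·m_4 = 6(Δ_3 - Δ_2) = -60
Natural end conditions: m_0 = m_4 = 0.
Forward elimination and back-substitution give m_0 = 0, m_1 = -1227/89, m_2 = 2556/89, m_3 = -987/89, m_4 = 0.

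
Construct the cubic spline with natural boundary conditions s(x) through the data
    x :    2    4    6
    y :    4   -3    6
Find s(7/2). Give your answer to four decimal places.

Let M_i = s''(x_i). Step sizes h_i = 2, 2; slopes of the chords Δ_i = (y_(i+1) - y_i)/h_i = -7/2, 9/2.
  2·M_0 + 8·M_1 + 2·M_2 = 6(Δ_1 - Δ_0) = 48
Natural end conditions: M_0 = M_2 = 0.
Hence M_0 = 0, M_1 = 6, M_2 = 0.
On [2, 4], s(x) = 4 - 11/2·(x - 2) + 0·(x - 2)² + 1/2·(x - 2)³.
With (x - 2) = 3/2: s(7/2) = -41/16.

-2.5625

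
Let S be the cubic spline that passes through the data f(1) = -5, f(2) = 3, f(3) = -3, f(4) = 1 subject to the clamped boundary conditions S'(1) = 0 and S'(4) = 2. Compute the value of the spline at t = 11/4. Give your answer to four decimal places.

-1.6063

Let m_i = S''(x_i). Step sizes h_i = 1, 1, 1; slopes of the chords Δ_i = (y_(i+1) - y_i)/h_i = 8, -6, 4.
  1·m_0 + 4·m_1 + 1·m_2 = 6(Δ_1 - Δ_0) = -84
  1·m_1 + 4·m_2 + 1·m_3 = 6(Δ_2 - Δ_1) = 60
Clamped end conditions give two more equations: 2h_0·m_0 + h_0·m_1 = 6(Δ_0 - S'(1)) = 48 and h_2·m_2 + 2h_2·m_3 = 6(S'(4) - Δ_2) = -12.
Forward elimination and back-substitution give m_0 = 656/15, m_1 = -592/15, m_2 = 452/15, m_3 = -316/15.
On [2, 3], S(t) = 3 + 32/15·(t - 2) - 296/15·(t - 2)² + 58/5·(t - 2)³.
With (t - 2) = 3/4: S(11/4) = -257/160.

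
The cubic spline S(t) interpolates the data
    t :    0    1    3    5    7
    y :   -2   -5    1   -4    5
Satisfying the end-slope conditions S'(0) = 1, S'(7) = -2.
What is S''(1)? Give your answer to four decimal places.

Let σ_i = S''(x_i). Step sizes h_i = 1, 2, 2, 2; slopes of the chords Δ_i = (y_(i+1) - y_i)/h_i = -3, 3, -5/2, 9/2.
  1·σ_0 + 6·σ_1 + 2·σ_2 = 6(Δ_1 - Δ_0) = 36
  2·σ_1 + 8·σ_2 + 2·σ_3 = 6(Δ_2 - Δ_1) = -33
  2·σ_2 + 8·σ_3 + 2·σ_4 = 6(Δ_3 - Δ_2) = 42
Clamped end conditions give two more equations: 2h_0·σ_0 + h_0·σ_1 = 6(Δ_0 - S'(0)) = -24 and h_3·σ_3 + 2h_3·σ_4 = 6(S'(7) - Δ_3) = -39.
Solving the tridiagonal system: σ_0 = -783/43, σ_1 = 534/43, σ_2 = -873/86, σ_3 = 1005/86, σ_4 = -1341/86.

12.4186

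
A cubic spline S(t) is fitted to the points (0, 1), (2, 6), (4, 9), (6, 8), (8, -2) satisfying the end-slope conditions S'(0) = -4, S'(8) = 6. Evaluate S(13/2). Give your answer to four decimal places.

4.2001

With σ_i denoting the second derivative at x_i, h_i = 2, 2, 2, 2, and Δ_i = (y_(i+1) − y_i)/h_i = 5/2, 3/2, -1/2, -5:
  2·σ_0 + 8·σ_1 + 2·σ_2 = 6(Δ_1 - Δ_0) = -6
  2·σ_1 + 8·σ_2 + 2·σ_3 = 6(Δ_2 - Δ_1) = -12
  2·σ_2 + 8·σ_3 + 2·σ_4 = 6(Δ_3 - Δ_2) = -27
Clamped end conditions give two more equations: 2h_0·σ_0 + h_0·σ_1 = 6(Δ_0 - S'(0)) = 39 and h_3·σ_3 + 2h_3·σ_4 = 6(S'(8) - Δ_3) = 66.
Hence σ_0 = 1325/112, σ_1 = -233/56, σ_2 = 29/16, σ_3 = -509/56, σ_4 = 2357/112.
On [6, 8], S(t) = 8 - 667/112·(t - 6) - 509/112·(t - 6)² + 1125/448·(t - 6)³.
With (t - 6) = 1/2: S(13/2) = 15053/3584.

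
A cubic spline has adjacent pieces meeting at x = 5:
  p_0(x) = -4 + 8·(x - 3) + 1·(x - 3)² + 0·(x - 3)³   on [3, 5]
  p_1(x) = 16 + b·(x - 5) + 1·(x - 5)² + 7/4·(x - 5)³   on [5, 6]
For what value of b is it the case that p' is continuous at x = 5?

p_0'(x) = 8 + 2·(x - 3) + 0·(x - 3)², so p_0'(5) = 12. On the right, p_1'(5) = b, so b = 12.

12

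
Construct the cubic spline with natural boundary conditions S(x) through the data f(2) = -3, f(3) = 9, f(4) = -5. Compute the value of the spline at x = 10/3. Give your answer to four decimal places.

Put m_i = S'' at the i-th knot. Here h = (1, 1) and Δ = (12, -14), so the interior equations h_(i-1)·m_(i-1) + 2(h_(i-1)+h_i)·m_i + h_i·m_(i+1) = 6(Δ_i − Δ_(i-1)) read
  1·m_0 + 4·m_1 + 1·m_2 = 6(Δ_1 - Δ_0) = -156
Natural end conditions: m_0 = m_2 = 0.
Forward elimination and back-substitution give m_0 = 0, m_1 = -39, m_2 = 0.
On [3, 4], S(x) = 9 - 1·(x - 3) - 39/2·(x - 3)² + 13/2·(x - 3)³.
With (x - 3) = 1/3: S(10/3) = 182/27.

6.7407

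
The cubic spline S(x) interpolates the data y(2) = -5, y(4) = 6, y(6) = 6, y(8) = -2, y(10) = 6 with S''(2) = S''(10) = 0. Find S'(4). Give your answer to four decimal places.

3.4107

Let m_i = S''(x_i). Step sizes h_i = 2, 2, 2, 2; slopes of the chords Δ_i = (y_(i+1) - y_i)/h_i = 11/2, 0, -4, 4.
  2·m_0 + 8·m_1 + 2·m_2 = 6(Δ_1 - Δ_0) = -33
  2·m_1 + 8·m_2 + 2·m_3 = 6(Δ_2 - Δ_1) = -24
  2·m_2 + 8·m_3 + 2·m_4 = 6(Δ_3 - Δ_2) = 48
Natural end conditions: m_0 = m_4 = 0.
Solving: m_0 = 0, m_1 = -351/112, m_2 = -111/28, m_3 = 783/112, m_4 = 0.
On [4, 6], S'(x) = b_1 + 2c_1·(x - 4) + 3d_1·(x - 4)² with b_1 = Δ_1 - h_1(2m_1 + m_2)/6 = 191/56, c_1 = m_1/2 = -351/224, d_1 = (m_2 - m_1)/(6h_1) = -31/448. So S'(4) = 191/56.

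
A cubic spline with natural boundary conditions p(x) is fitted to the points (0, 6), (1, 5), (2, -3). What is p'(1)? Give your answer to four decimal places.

Put σ_i = p'' at the i-th knot. Here h = (1, 1) and Δ = (-1, -8), so the interior equations h_(i-1)·σ_(i-1) + 2(h_(i-1)+h_i)·σ_i + h_i·σ_(i+1) = 6(Δ_i − Δ_(i-1)) read
  1·σ_0 + 4·σ_1 + 1·σ_2 = 6(Δ_1 - Δ_0) = -42
Natural end conditions: σ_0 = σ_2 = 0.
Solving: σ_0 = 0, σ_1 = -21/2, σ_2 = 0.
On [1, 2], p'(x) = b_1 + 2c_1·(x - 1) + 3d_1·(x - 1)² with b_1 = Δ_1 - h_1(2σ_1 + σ_2)/6 = -9/2, c_1 = σ_1/2 = -21/4, d_1 = (σ_2 - σ_1)/(6h_1) = 7/4. So p'(1) = -9/2.

-4.5000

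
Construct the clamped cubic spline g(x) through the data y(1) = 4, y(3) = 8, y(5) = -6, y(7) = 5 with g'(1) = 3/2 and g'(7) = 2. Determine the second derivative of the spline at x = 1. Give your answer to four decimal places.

Write M_i for g''(x_i). With h_i = 2, 2, 2 and divided differences Δ_i = 2, -7, 11/2, the continuity of g' gives the tridiagonal system
  2·M_0 + 8·M_1 + 2·M_2 = 6(Δ_1 - Δ_0) = -54
  2·M_1 + 8·M_2 + 2·M_3 = 6(Δ_2 - Δ_1) = 75
Clamped end conditions give two more equations: 2h_0·M_0 + h_0·M_1 = 6(Δ_0 - g'(1)) = 3 and h_2·M_2 + 2h_2·M_3 = 6(g'(7) - Δ_2) = -21.
Solving the tridiagonal system: M_0 = 209/30, M_1 = -373/30, M_2 = 473/30, M_3 = -197/15.

6.9667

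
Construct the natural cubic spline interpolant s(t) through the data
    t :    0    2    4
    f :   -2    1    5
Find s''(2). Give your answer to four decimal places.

Write m_i for s''(x_i). With h_i = 2, 2 and divided differences Δ_i = 3/2, 2, the continuity of s' gives the tridiagonal system
  2·m_0 + 8·m_1 + 2·m_2 = 6(Δ_1 - Δ_0) = 3
Natural end conditions: m_0 = m_2 = 0.
Solving: m_0 = 0, m_1 = 3/8, m_2 = 0.

0.3750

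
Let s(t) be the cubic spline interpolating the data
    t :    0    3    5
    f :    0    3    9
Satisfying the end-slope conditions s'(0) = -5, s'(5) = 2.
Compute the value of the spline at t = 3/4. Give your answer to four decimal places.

Put M_i = s'' at the i-th knot. Here h = (3, 2) and Δ = (1, 3), so the interior equations h_(i-1)·M_(i-1) + 2(h_(i-1)+h_i)·M_i + h_i·M_(i+1) = 6(Δ_i − Δ_(i-1)) read
  3·M_0 + 10·M_1 + 2·M_2 = 6(Δ_1 - Δ_0) = 12
Clamped end conditions give two more equations: 2h_0·M_0 + h_0·M_1 = 6(Δ_0 - s'(0)) = 36 and h_1·M_1 + 2h_1·M_2 = 6(s'(5) - Δ_1) = -6.
Solving the tridiagonal system: M_0 = 31/5, M_1 = -2/5, M_2 = -13/10.
On [0, 3], s(t) = 0 - 5·t + 31/10·t² - 11/30·t³.
With t = 3/4: s(3/4) = -1383/640.

-2.1609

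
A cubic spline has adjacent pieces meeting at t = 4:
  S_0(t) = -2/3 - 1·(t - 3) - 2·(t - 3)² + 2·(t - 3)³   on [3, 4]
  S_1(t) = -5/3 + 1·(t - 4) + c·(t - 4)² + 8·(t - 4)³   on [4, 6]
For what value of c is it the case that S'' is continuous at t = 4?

4

S_0''(t) = -4 + 12·(t - 3), so S_0''(4) = 8. On the right, S_1''(4) = 2c, so c = 4.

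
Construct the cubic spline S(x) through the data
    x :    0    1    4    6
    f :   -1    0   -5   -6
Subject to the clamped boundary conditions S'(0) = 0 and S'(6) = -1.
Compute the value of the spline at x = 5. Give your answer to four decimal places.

Put m_i = S'' at the i-th knot. Here h = (1, 3, 2) and Δ = (1, -5/3, -1/2), so the interior equations h_(i-1)·m_(i-1) + 2(h_(i-1)+h_i)·m_i + h_i·m_(i+1) = 6(Δ_i − Δ_(i-1)) read
  1·m_0 + 8·m_1 + 3·m_2 = 6(Δ_1 - Δ_0) = -16
  3·m_1 + 10·m_2 + 2·m_3 = 6(Δ_2 - Δ_1) = 7
Clamped end conditions give two more equations: 2h_0·m_0 + h_0·m_1 = 6(Δ_0 - S'(0)) = 6 and h_2·m_2 + 2h_2·m_3 = 6(S'(6) - Δ_2) = -3.
Solving the tridiagonal system: m_0 = 365/78, m_1 = -131/39, m_2 = 161/78, m_3 = -139/78.
On [4, 6], S(x) = -5 - 50/39·(x - 4) + 161/156·(x - 4)² - 25/78·(x - 4)³.
With (x - 4) = 1: S(5) = -869/156.

-5.5705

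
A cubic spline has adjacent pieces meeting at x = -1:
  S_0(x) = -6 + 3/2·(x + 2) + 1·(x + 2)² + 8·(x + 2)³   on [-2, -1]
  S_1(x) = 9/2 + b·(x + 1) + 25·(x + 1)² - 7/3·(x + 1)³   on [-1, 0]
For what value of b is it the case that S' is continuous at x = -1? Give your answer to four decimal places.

S_0'(x) = 3/2 + 2·(x + 2) + 24·(x + 2)², so S_0'(-1) = 55/2. On the right, S_1'(-1) = b, so b = 55/2.

27.5000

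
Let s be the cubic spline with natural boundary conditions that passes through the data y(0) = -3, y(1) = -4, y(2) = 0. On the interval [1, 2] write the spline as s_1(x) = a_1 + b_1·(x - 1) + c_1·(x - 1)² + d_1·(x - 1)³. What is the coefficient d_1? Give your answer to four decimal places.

Write M_i for s''(x_i). With h_i = 1, 1 and divided differences Δ_i = -1, 4, the continuity of s' gives the tridiagonal system
  1·M_0 + 4·M_1 + 1·M_2 = 6(Δ_1 - Δ_0) = 30
Natural end conditions: M_0 = M_2 = 0.
Hence M_0 = 0, M_1 = 15/2, M_2 = 0.
On [1, 2], with s_1(x) = a_1 + b_1·(x - 1) + c_1·(x - 1)² + d_1·(x - 1)³: c_1 = M_1/2 = 15/4, d_1 = (M_2 - M_1)/(6h_1) = -5/4, b_1 = Δ_1 - h_1(2M_1 + M_2)/6 = 3/2.

-1.2500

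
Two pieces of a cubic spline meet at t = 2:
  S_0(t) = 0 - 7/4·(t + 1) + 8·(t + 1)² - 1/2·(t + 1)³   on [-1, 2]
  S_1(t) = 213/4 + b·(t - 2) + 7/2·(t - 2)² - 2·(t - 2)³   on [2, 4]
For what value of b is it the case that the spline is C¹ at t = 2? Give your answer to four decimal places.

S_0'(t) = -7/4 + 16·(t + 1) - 3/2·(t + 1)², so S_0'(2) = 131/4. On the right, S_1'(2) = b, so b = 131/4.

32.7500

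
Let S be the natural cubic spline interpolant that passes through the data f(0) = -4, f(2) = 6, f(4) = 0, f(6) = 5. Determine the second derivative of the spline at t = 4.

6

Put σ_i = S'' at the i-th knot. Here h = (2, 2, 2) and Δ = (5, -3, 5/2), so the interior equations h_(i-1)·σ_(i-1) + 2(h_(i-1)+h_i)·σ_i + h_i·σ_(i+1) = 6(Δ_i − Δ_(i-1)) read
  2·σ_0 + 8·σ_1 + 2·σ_2 = 6(Δ_1 - Δ_0) = -48
  2·σ_1 + 8·σ_2 + 2·σ_3 = 6(Δ_2 - Δ_1) = 33
Natural end conditions: σ_0 = σ_3 = 0.
Solving the tridiagonal system: σ_0 = 0, σ_1 = -15/2, σ_2 = 6, σ_3 = 0.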